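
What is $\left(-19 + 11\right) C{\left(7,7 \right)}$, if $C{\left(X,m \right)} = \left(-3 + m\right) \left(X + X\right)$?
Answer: $-448$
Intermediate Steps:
$C{\left(X,m \right)} = 2 X \left(-3 + m\right)$ ($C{\left(X,m \right)} = \left(-3 + m\right) 2 X = 2 X \left(-3 + m\right)$)
$\left(-19 + 11\right) C{\left(7,7 \right)} = \left(-19 + 11\right) 2 \cdot 7 \left(-3 + 7\right) = - 8 \cdot 2 \cdot 7 \cdot 4 = \left(-8\right) 56 = -448$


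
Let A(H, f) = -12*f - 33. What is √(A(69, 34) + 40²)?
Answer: √1159 ≈ 34.044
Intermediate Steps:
A(H, f) = -33 - 12*f
√(A(69, 34) + 40²) = √((-33 - 12*34) + 40²) = √((-33 - 408) + 1600) = √(-441 + 1600) = √1159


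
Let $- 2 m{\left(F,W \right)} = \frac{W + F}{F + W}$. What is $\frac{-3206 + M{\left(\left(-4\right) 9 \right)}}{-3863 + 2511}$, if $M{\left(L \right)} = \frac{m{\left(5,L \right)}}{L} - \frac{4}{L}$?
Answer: $\frac{25647}{10816} \approx 2.3712$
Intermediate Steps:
$m{\left(F,W \right)} = - \frac{1}{2}$ ($m{\left(F,W \right)} = - \frac{\left(W + F\right) \frac{1}{F + W}}{2} = - \frac{\left(F + W\right) \frac{1}{F + W}}{2} = \left(- \frac{1}{2}\right) 1 = - \frac{1}{2}$)
$M{\left(L \right)} = - \frac{9}{2 L}$ ($M{\left(L \right)} = - \frac{1}{2 L} - \frac{4}{L} = - \frac{9}{2 L}$)
$\frac{-3206 + M{\left(\left(-4\right) 9 \right)}}{-3863 + 2511} = \frac{-3206 - \frac{9}{2 \left(\left(-4\right) 9\right)}}{-3863 + 2511} = \frac{-3206 - \frac{9}{2 \left(-36\right)}}{-1352} = \left(-3206 - - \frac{1}{8}\right) \left(- \frac{1}{1352}\right) = \left(-3206 + \frac{1}{8}\right) \left(- \frac{1}{1352}\right) = \left(- \frac{25647}{8}\right) \left(- \frac{1}{1352}\right) = \frac{25647}{10816}$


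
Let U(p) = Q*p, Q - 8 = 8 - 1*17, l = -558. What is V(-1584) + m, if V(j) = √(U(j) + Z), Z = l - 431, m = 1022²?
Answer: 1044484 + √595 ≈ 1.0445e+6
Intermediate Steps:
m = 1044484
Q = -1 (Q = 8 + (8 - 1*17) = 8 + (8 - 17) = 8 - 9 = -1)
U(p) = -p
Z = -989 (Z = -558 - 431 = -989)
V(j) = √(-989 - j) (V(j) = √(-j - 989) = √(-989 - j))
V(-1584) + m = √(-989 - 1*(-1584)) + 1044484 = √(-989 + 1584) + 1044484 = √595 + 1044484 = 1044484 + √595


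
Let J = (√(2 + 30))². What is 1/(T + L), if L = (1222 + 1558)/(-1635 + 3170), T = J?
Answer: 307/10380 ≈ 0.029576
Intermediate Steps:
J = 32 (J = (√32)² = (4*√2)² = 32)
T = 32
L = 556/307 (L = 2780/1535 = 2780*(1/1535) = 556/307 ≈ 1.8111)
1/(T + L) = 1/(32 + 556/307) = 1/(10380/307) = 307/10380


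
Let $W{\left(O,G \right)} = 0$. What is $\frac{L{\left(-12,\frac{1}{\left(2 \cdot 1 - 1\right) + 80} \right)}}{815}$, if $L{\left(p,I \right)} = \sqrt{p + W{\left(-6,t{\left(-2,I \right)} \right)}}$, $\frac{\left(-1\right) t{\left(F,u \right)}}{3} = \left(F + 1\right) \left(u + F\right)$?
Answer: $\frac{2 i \sqrt{3}}{815} \approx 0.0042504 i$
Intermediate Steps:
$t{\left(F,u \right)} = - 3 \left(1 + F\right) \left(F + u\right)$ ($t{\left(F,u \right)} = - 3 \left(F + 1\right) \left(u + F\right) = - 3 \left(1 + F\right) \left(F + u\right)$)
$L{\left(p,I \right)} = \sqrt{p}$ ($L{\left(p,I \right)} = \sqrt{p + 0} = \sqrt{p}$)
$\frac{L{\left(-12,\frac{1}{\left(2 \cdot 1 - 1\right) + 80} \right)}}{815} = \frac{\sqrt{-12}}{815} = 2 i \sqrt{3} \cdot \frac{1}{815} = \frac{2 i \sqrt{3}}{815}$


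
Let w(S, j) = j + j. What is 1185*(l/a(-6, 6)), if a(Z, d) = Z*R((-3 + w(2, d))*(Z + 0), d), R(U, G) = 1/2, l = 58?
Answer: -22910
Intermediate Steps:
w(S, j) = 2*j
R(U, G) = ½
a(Z, d) = Z/2 (a(Z, d) = Z*(½) = Z/2)
1185*(l/a(-6, 6)) = 1185*(58/(((½)*(-6)))) = 1185*(58/(-3)) = 1185*(58*(-⅓)) = 1185*(-58/3) = -22910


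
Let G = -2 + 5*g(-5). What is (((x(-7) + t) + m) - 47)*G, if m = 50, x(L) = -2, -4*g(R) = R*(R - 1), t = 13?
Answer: -553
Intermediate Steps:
g(R) = -R*(-1 + R)/4 (g(R) = -R*(R - 1)/4 = -R*(-1 + R)/4)
G = -79/2 (G = -2 + 5*((1/4)*(-5)*(1 - 1*(-5))) = -2 + 5*((1/4)*(-5)*(1 + 5)) = -2 + 5*((1/4)*(-5)*6) = -2 + 5*(-15/2) = -2 - 75/2 = -79/2 ≈ -39.500)
(((x(-7) + t) + m) - 47)*G = (((-2 + 13) + 50) - 47)*(-79/2) = ((11 + 50) - 47)*(-79/2) = (61 - 47)*(-79/2) = 14*(-79/2) = -553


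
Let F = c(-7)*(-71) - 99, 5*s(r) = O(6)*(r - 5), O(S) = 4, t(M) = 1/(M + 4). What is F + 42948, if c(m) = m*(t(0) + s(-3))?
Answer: 795849/20 ≈ 39792.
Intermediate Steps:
t(M) = 1/(4 + M)
s(r) = -4 + 4*r/5 (s(r) = (4*(r - 5))/5 = (4*(-5 + r))/5 = (-20 + 4*r)/5 = -4 + 4*r/5)
c(m) = -123*m/20 (c(m) = m*(1/(4 + 0) + (-4 + (4/5)*(-3))) = m*(1/4 + (-4 - 12/5)) = m*(1/4 - 32/5) = m*(-123/20) = -123*m/20)
F = -63111/20 (F = -123/20*(-7)*(-71) - 99 = (861/20)*(-71) - 99 = -61131/20 - 99 = -63111/20 ≈ -3155.6)
F + 42948 = -63111/20 + 42948 = 795849/20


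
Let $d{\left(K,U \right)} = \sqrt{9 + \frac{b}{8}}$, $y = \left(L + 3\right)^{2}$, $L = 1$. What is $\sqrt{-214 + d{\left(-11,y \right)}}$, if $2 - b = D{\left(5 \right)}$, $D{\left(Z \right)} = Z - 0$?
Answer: $\frac{\sqrt{-856 + \sqrt{138}}}{2} \approx 14.528 i$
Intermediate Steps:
$D{\left(Z \right)} = Z$ ($D{\left(Z \right)} = Z + 0 = Z$)
$b = -3$ ($b = 2 - 5 = -3$)
$y = 16$ ($y = \left(1 + 3\right)^{2} = 4^{2} = 16$)
$d{\left(K,U \right)} = \frac{\sqrt{138}}{4}$ ($d{\left(K,U \right)} = \sqrt{9 - \frac{3}{8}} = \sqrt{\frac{69}{8}} = \frac{\sqrt{138}}{4}$)
$\sqrt{-214 + d{\left(-11,y \right)}} = \sqrt{-214 + \frac{\sqrt{138}}{4}}$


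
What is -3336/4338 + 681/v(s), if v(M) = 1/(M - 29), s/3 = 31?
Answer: 31510676/723 ≈ 43583.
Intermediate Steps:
s = 93 (s = 3*31 = 93)
v(M) = 1/(-29 + M)
-3336/4338 + 681/v(s) = -3336/4338 + 681/(1/(-29 + 93)) = -3336*1/4338 + 681/(1/64) = -556/723 + 681/(1/64) = -556/723 + 681*64 = -556/723 + 43584 = 31510676/723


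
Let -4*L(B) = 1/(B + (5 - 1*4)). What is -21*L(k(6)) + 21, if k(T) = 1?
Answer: 189/8 ≈ 23.625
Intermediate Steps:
L(B) = -1/(4*(1 + B)) (L(B) = -1/(4*(B + (5 - 1*4))) = -1/(4*(B + (5 - 4))) = -1/(4*(B + 1)) = -1/(4*(1 + B)))
-21*L(k(6)) + 21 = -(-21)/(4 + 4*1) + 21 = -(-21)/(4 + 4) + 21 = -(-21)/8 + 21 = -21*(-⅛) + 21 = 21/8 + 21 = 189/8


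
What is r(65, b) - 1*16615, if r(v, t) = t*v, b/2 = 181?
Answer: 6915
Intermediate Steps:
b = 362 (b = 2*181 = 362)
r(65, b) - 1*16615 = 362*65 - 1*16615 = 23530 - 16615 = 6915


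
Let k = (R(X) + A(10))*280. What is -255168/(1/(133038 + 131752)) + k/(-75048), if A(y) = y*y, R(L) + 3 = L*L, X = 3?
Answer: -11959170445510/177 ≈ -6.7566e+10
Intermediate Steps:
R(L) = -3 + L² (R(L) = -3 + L*L = -3 + L²)
A(y) = y²
k = 29680 (k = ((-3 + 3²) + 10²)*280 = ((-3 + 9) + 100)*280 = (6 + 100)*280 = 106*280 = 29680)
-255168/(1/(133038 + 131752)) + k/(-75048) = -255168/(1/(133038 + 131752)) + 29680/(-75048) = -255168/(1/264790) + 29680*(-1/75048) = -255168/1/264790 - 70/177 = -255168*264790 - 70/177 = -67565934720 - 70/177 = -11959170445510/177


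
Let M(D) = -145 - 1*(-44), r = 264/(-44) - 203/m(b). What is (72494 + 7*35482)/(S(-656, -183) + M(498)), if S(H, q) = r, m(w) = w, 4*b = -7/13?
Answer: 106956/467 ≈ 229.03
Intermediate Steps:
b = -7/52 (b = (-7/13)/4 = (-7*1/13)/4 = (1/4)*(-7/13) = -7/52 ≈ -0.13462)
r = 1502 (r = 264/(-44) - 203/(-7/52) = 264*(-1/44) - 203*(-52/7) = -6 + 1508 = 1502)
S(H, q) = 1502
M(D) = -101 (M(D) = -145 + 44 = -101)
(72494 + 7*35482)/(S(-656, -183) + M(498)) = (72494 + 7*35482)/(1502 - 101) = (72494 + 248374)/1401 = 320868*(1/1401) = 106956/467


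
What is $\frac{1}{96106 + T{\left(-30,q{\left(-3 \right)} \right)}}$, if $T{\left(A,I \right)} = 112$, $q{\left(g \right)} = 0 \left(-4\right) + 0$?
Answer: $\frac{1}{96218} \approx 1.0393 \cdot 10^{-5}$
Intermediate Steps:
$q{\left(g \right)} = 0$ ($q{\left(g \right)} = 0 + 0 = 0$)
$\frac{1}{96106 + T{\left(-30,q{\left(-3 \right)} \right)}} = \frac{1}{96106 + 112} = \frac{1}{96218}$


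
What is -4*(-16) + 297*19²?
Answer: 107281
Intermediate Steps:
-4*(-16) + 297*19² = 64 + 297*361 = 64 + 107217 = 107281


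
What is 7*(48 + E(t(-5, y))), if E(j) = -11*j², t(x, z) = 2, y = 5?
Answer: 28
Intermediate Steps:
7*(48 + E(t(-5, y))) = 7*(48 - 11*2²) = 7*(48 - 11*4) = 7*(48 - 44) = 7*4 = 28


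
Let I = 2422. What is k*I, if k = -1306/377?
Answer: -3163132/377 ≈ -8390.3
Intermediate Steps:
k = -1306/377 (k = -1306*1/377 = -1306/377 ≈ -3.4642)
k*I = -1306/377*2422 = -3163132/377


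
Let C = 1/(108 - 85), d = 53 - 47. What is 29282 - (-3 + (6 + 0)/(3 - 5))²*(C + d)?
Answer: 668482/23 ≈ 29064.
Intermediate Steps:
d = 6
C = 1/23 ≈ 0.043478
29282 - (-3 + (6 + 0)/(3 - 5))²*(C + d) = 29282 - (-3 + (6 + 0)/(3 - 5))²*(1/23 + 6) = 29282 - (-3 + 6/(-2))²*139/23 = 29282 - (-3 + 6*(-½))²*139/23 = 29282 - (-3 - 3)²*139/23 = 29282 - (-6)²*139/23 = 29282 - 36*139/23 = 29282 - 1*5004/23 = 29282 - 5004/23 = 668482/23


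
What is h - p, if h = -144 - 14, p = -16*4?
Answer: -94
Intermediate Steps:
p = -64
h = -158
h - p = -158 - 1*(-64) = -158 + 64 = -94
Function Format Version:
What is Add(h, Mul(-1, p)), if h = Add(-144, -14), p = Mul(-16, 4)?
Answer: -94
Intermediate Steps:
p = -64
h = -158
Add(h, Mul(-1, p)) = Add(-158, Mul(-1, -64)) = Add(-158, 64) = -94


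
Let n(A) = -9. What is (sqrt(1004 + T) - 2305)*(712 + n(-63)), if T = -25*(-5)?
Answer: -1620415 + 703*sqrt(1129) ≈ -1.5968e+6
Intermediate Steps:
T = 125
(sqrt(1004 + T) - 2305)*(712 + n(-63)) = (sqrt(1004 + 125) - 2305)*(712 - 9) = (sqrt(1129) - 2305)*703 = (-2305 + sqrt(1129))*703 = -1620415 + 703*sqrt(1129)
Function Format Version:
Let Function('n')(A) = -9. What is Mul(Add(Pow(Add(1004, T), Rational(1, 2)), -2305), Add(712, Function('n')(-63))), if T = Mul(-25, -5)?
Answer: Add(-1620415, Mul(703, Pow(1129, Rational(1, 2)))) ≈ -1.5968e+6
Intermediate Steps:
T = 125
Mul(Add(Pow(Add(1004, T), Rational(1, 2)), -2305), Add(712, Function('n')(-63))) = Mul(Add(Pow(Add(1004, 125), Rational(1, 2)), -2305), Add(712, -9)) = Mul(Add(Pow(1129, Rational(1, 2)), -2305), 703) = Mul(Add(-2305, Pow(1129, Rational(1, 2))), 703) = Add(-1620415, Mul(703, Pow(1129, Rational(1, 2))))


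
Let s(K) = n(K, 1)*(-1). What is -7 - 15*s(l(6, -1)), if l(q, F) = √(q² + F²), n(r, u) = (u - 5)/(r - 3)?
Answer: -94/7 - 15*√37/7 ≈ -26.463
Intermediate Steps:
n(r, u) = (-5 + u)/(-3 + r)
l(q, F) = √(F² + q²)
s(K) = 4/(-3 + K) (s(K) = ((-5 + 1)/(-3 + K))*(-1) = (-4/(-3 + K))*(-1) = -4/(-3 + K)*(-1) = 4/(-3 + K))
-7 - 15*s(l(6, -1)) = -7 - 60/(-3 + √((-1)² + 6²)) = -7 - 60/(-3 + √(1 + 36)) = -7 - 60/(-3 + √37)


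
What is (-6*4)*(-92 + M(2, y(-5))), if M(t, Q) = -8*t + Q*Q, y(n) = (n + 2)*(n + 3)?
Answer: 1728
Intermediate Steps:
y(n) = (2 + n)*(3 + n)
M(t, Q) = Q² - 8*t (M(t, Q) = -8*t + Q² = Q² - 8*t)
(-6*4)*(-92 + M(2, y(-5))) = (-6*4)*(-92 + ((6 + (-5)² + 5*(-5))² - 8*2)) = (-1*24)*(-92 + ((6 + 25 - 25)² - 16)) = -24*(-92 + (6² - 16)) = -24*(-92 + (36 - 16)) = -24*(-92 + 20) = -24*(-72) = 1728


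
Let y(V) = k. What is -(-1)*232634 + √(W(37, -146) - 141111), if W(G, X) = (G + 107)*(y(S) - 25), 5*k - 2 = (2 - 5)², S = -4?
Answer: 232634 + 3*I*√401095/5 ≈ 2.3263e+5 + 379.99*I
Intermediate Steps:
k = 11/5 (k = ⅖ + (2 - 5)²/5 = ⅖ + (⅕)*(-3)² = ⅖ + (⅕)*9 = ⅖ + 9/5 = 11/5 ≈ 2.2000)
y(V) = 11/5
W(G, X) = -12198/5 - 114*G/5 (W(G, X) = (G + 107)*(11/5 - 25) = (107 + G)*(-114/5) = -12198/5 - 114*G/5)
-(-1)*232634 + √(W(37, -146) - 141111) = -(-1)*232634 + √((-12198/5 - 114/5*37) - 141111) = -1*(-232634) + √((-12198/5 - 4218/5) - 141111) = 232634 + √(-16416/5 - 141111) = 232634 + √(-721971/5) = 232634 + 3*I*√401095/5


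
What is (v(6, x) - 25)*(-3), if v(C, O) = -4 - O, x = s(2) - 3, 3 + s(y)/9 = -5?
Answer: -138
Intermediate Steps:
s(y) = -72 (s(y) = -27 + 9*(-5) = -27 - 45 = -72)
x = -75 (x = -72 - 3 = -75)
(v(6, x) - 25)*(-3) = ((-4 - 1*(-75)) - 25)*(-3) = ((-4 + 75) - 25)*(-3) = (71 - 25)*(-3) = 46*(-3) = -138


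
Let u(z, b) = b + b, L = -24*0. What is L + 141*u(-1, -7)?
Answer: -1974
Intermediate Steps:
L = 0
u(z, b) = 2*b
L + 141*u(-1, -7) = 0 + 141*(2*(-7)) = 0 + 141*(-14) = 0 - 1974 = -1974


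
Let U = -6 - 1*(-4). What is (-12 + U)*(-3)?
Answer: 42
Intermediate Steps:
U = -2 (U = -6 + 4 = -2)
(-12 + U)*(-3) = (-12 - 2)*(-3) = -14*(-3) = 42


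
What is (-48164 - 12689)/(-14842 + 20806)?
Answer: -60853/5964 ≈ -10.203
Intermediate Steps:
(-48164 - 12689)/(-14842 + 20806) = -60853/5964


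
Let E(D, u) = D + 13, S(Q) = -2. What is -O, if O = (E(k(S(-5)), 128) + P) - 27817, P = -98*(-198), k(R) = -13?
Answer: 8413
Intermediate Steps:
P = 19404
E(D, u) = 13 + D
O = -8413 (O = ((13 - 13) + 19404) - 27817 = (0 + 19404) - 27817 = 19404 - 27817 = -8413)
-O = -1*(-8413) = 8413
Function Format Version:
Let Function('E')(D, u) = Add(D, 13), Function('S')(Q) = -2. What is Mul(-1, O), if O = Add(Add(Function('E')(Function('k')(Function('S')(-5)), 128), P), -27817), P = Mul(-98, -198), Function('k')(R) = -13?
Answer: 8413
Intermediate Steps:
P = 19404
Function('E')(D, u) = Add(13, D)
O = -8413 (O = Add(Add(Add(13, -13), 19404), -27817) = Add(Add(0, 19404), -27817) = Add(19404, -27817) = -8413)
Mul(-1, O) = Mul(-1, -8413) = 8413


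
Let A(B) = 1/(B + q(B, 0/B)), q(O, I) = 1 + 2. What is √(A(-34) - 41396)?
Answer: I*√39781587/31 ≈ 203.46*I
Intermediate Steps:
q(O, I) = 3
A(B) = 1/(3 + B) (A(B) = 1/(B + 3) = 1/(3 + B))
√(A(-34) - 41396) = √(1/(3 - 34) - 41396) = √(1/(-31) - 41396) = √(-1/31 - 41396) = √(-1283277/31) = I*√39781587/31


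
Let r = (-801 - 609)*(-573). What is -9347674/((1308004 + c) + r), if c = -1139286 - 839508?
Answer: -4673837/68570 ≈ -68.161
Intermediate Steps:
r = 807930 (r = -1410*(-573) = 807930)
c = -1978794
-9347674/((1308004 + c) + r) = -9347674/((1308004 - 1978794) + 807930) = -9347674/(-670790 + 807930) = -9347674/137140 = -9347674*1/137140 = -4673837/68570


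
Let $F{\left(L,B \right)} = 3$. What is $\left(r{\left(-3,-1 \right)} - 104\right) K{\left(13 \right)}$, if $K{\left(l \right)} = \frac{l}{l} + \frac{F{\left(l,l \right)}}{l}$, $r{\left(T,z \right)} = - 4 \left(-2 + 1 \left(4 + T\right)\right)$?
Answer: $- \frac{1600}{13} \approx -123.08$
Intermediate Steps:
$r{\left(T,z \right)} = -8 - 4 T$ ($r{\left(T,z \right)} = - 4 \left(-2 + \left(4 + T\right)\right) = - 4 \left(2 + T\right) = -8 - 4 T$)
$K{\left(l \right)} = 1 + \frac{3}{l}$ ($K{\left(l \right)} = \frac{l}{l} + \frac{3}{l} = 1 + \frac{3}{l}$)
$\left(r{\left(-3,-1 \right)} - 104\right) K{\left(13 \right)} = \left(\left(-8 - -12\right) - 104\right) \frac{3 + 13}{13} = \left(\left(-8 + 12\right) - 104\right) \frac{1}{13} \cdot 16 = \left(4 - 104\right) \frac{16}{13} = \left(-100\right) \frac{16}{13} = - \frac{1600}{13}$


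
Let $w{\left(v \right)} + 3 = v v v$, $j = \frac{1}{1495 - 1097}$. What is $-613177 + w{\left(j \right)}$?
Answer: $- \frac{38657805558559}{63044792} \approx -6.1318 \cdot 10^{5}$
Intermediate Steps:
$j = \frac{1}{398} \approx 0.0025126$
$w{\left(v \right)} = -3 + v^{3}$ ($w{\left(v \right)} = -3 + v v v = -3 + v^{2} v = -3 + v^{3}$)
$-613177 + w{\left(j \right)} = -613177 - \left(3 - \left(\frac{1}{398}\right)^{3}\right) = -613177 + \left(-3 + \frac{1}{63044792}\right) = -613177 - \frac{189134375}{63044792} = - \frac{38657805558559}{63044792}$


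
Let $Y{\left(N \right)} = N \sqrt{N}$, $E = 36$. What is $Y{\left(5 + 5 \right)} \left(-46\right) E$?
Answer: $- 16560 \sqrt{10} \approx -52367.0$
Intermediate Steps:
$Y{\left(N \right)} = N^{\frac{3}{2}}$
$Y{\left(5 + 5 \right)} \left(-46\right) E = \left(5 + 5\right)^{\frac{3}{2}} \left(-46\right) 36 = 10^{\frac{3}{2}} \left(-46\right) 36 = 10 \sqrt{10} \left(-46\right) 36 = - 460 \sqrt{10} \cdot 36 = - 16560 \sqrt{10}$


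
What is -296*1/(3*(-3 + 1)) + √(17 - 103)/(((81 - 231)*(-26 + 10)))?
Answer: 148/3 + I*√86/2400 ≈ 49.333 + 0.003864*I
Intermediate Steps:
-296*1/(3*(-3 + 1)) + √(17 - 103)/(((81 - 231)*(-26 + 10))) = -296/((-2*3)) + √(-86)/((-150*(-16))) = -296/(-6) + (I*√86)/2400 = -296*(-⅙) + (I*√86)*(1/2400) = 148/3 + I*√86/2400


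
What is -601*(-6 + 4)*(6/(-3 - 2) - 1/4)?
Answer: -17429/10 ≈ -1742.9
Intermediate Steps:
-601*(-6 + 4)*(6/(-3 - 2) - 1/4) = -(-1202)*(6/(-5) - 1*¼) = -(-1202)*(6*(-⅕) - ¼) = -(-1202)*(-6/5 - ¼) = -(-1202)*(-29)/20 = -601*29/10 = -17429/10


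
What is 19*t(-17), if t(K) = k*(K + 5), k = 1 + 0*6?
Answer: -228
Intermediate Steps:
k = 1 (k = 1 + 0 = 1)
t(K) = 5 + K (t(K) = 1*(K + 5) = 1*(5 + K) = 5 + K)
19*t(-17) = 19*(5 - 17) = 19*(-12) = -228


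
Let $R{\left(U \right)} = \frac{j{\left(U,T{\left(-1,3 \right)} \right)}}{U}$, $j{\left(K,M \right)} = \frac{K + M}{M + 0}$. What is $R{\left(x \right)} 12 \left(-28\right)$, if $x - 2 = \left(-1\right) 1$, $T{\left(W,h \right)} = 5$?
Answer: $- \frac{2016}{5} \approx -403.2$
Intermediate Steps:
$j{\left(K,M \right)} = \frac{K + M}{M}$
$x = 1$ ($x = 2 - 1 = 1$)
$R{\left(U \right)} = \frac{1 + \frac{U}{5}}{U}$ ($R{\left(U \right)} = \frac{\frac{1}{5} \left(U + 5\right)}{U} = \frac{\frac{1}{5} \left(5 + U\right)}{U} = \frac{1 + \frac{U}{5}}{U}$)
$R{\left(x \right)} 12 \left(-28\right) = \frac{5 + 1}{5 \cdot 1} \cdot 12 \left(-28\right) = \frac{1}{5} \cdot 1 \cdot 6 \cdot 12 \left(-28\right) = \frac{6}{5} \cdot 12 \left(-28\right) = \frac{72}{5} \left(-28\right) = - \frac{2016}{5}$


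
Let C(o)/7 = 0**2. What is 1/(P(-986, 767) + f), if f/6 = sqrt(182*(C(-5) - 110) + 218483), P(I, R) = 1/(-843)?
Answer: 843/5077351169531 + 4263894*sqrt(198463)/5077351169531 ≈ 0.00037412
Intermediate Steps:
C(o) = 0 (C(o) = 7*0**2 = 7*0 = 0)
P(I, R) = -1/843
f = 6*sqrt(198463) (f = 6*sqrt(182*(0 - 110) + 218483) = 6*sqrt(182*(-110) + 218483) = 6*sqrt(-20020 + 218483) = 6*sqrt(198463) ≈ 2673.0)
1/(P(-986, 767) + f) = 1/(-1/843 + 6*sqrt(198463))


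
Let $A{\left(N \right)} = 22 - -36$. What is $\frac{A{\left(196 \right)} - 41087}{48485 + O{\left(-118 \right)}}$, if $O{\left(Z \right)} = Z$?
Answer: $- \frac{41029}{48367} \approx -0.84828$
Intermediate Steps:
$A{\left(N \right)} = 58$ ($A{\left(N \right)} = 22 + 36 = 58$)
$\frac{A{\left(196 \right)} - 41087}{48485 + O{\left(-118 \right)}} = \frac{58 - 41087}{48485 - 118} = - \frac{41029}{48367}$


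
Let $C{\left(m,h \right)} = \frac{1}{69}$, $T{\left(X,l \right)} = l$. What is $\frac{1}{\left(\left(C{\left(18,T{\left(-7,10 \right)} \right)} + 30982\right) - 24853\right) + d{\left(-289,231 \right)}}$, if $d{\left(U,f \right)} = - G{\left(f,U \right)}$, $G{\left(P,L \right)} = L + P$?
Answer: $\frac{69}{426904} \approx 0.00016163$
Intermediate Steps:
$C{\left(m,h \right)} = \frac{1}{69}$
$d{\left(U,f \right)} = - U - f$ ($d{\left(U,f \right)} = - (U + f) = - U - f$)
$\frac{1}{\left(\left(C{\left(18,T{\left(-7,10 \right)} \right)} + 30982\right) - 24853\right) + d{\left(-289,231 \right)}} = \frac{1}{\left(\left(\frac{1}{69} + 30982\right) - 24853\right) - -58} = \frac{1}{\left(\frac{2137759}{69} - 24853\right) + \left(289 - 231\right)} = \frac{1}{\frac{422902}{69} + 58} = \frac{1}{\frac{426904}{69}} = \frac{69}{426904}$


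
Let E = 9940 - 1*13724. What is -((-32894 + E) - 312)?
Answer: 36990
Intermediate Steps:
E = -3784 (E = 9940 - 13724 = -3784)
-((-32894 + E) - 312) = -((-32894 - 3784) - 312) = -(-36678 - 312) = -1*(-36990) = 36990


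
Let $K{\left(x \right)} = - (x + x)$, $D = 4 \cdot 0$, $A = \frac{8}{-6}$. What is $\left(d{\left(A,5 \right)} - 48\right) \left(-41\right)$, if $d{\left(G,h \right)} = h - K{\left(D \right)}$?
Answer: $1763$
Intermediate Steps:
$A = - \frac{4}{3}$ ($A = 8 \left(- \frac{1}{6}\right) = - \frac{4}{3} \approx -1.3333$)
$D = 0$
$K{\left(x \right)} = - 2 x$
$d{\left(G,h \right)} = h$ ($d{\left(G,h \right)} = h - \left(-2\right) 0 = h - 0 = h + 0 = h$)
$\left(d{\left(A,5 \right)} - 48\right) \left(-41\right) = \left(5 - 48\right) \left(-41\right) = \left(-43\right) \left(-41\right) = 1763$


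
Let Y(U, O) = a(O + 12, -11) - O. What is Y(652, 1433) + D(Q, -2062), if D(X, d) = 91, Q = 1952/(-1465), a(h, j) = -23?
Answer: -1365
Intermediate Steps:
Q = -1952/1465 (Q = 1952*(-1/1465) = -1952/1465 ≈ -1.3324)
Y(U, O) = -23 - O
Y(652, 1433) + D(Q, -2062) = (-23 - 1*1433) + 91 = (-23 - 1433) + 91 = -1456 + 91 = -1365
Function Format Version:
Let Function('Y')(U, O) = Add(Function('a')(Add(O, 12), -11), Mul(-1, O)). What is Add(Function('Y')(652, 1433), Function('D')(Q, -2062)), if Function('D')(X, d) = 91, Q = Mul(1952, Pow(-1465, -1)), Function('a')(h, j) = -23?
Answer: -1365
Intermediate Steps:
Q = Rational(-1952, 1465) (Q = Mul(1952, Rational(-1, 1465)) = Rational(-1952, 1465) ≈ -1.3324)
Function('Y')(U, O) = Add(-23, Mul(-1, O))
Add(Function('Y')(652, 1433), Function('D')(Q, -2062)) = Add(Add(-23, Mul(-1, 1433)), 91) = Add(Add(-23, -1433), 91) = Add(-1456, 91) = -1365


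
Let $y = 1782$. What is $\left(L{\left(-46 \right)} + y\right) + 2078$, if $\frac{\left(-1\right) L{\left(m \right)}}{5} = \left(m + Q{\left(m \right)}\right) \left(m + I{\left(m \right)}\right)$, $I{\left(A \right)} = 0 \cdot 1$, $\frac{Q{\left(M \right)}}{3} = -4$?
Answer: $-9480$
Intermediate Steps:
$Q{\left(M \right)} = -12$ ($Q{\left(M \right)} = 3 \left(-4\right) = -12$)
$I{\left(A \right)} = 0$
$L{\left(m \right)} = - 5 m \left(-12 + m\right)$ ($L{\left(m \right)} = - 5 \left(m - 12\right) \left(m + 0\right) = - 5 \left(-12 + m\right) m = - 5 m \left(-12 + m\right)$)
$\left(L{\left(-46 \right)} + y\right) + 2078 = \left(5 \left(-46\right) \left(12 - -46\right) + 1782\right) + 2078 = \left(5 \left(-46\right) \left(12 + 46\right) + 1782\right) + 2078 = \left(5 \left(-46\right) 58 + 1782\right) + 2078 = \left(-13340 + 1782\right) + 2078 = -11558 + 2078 = -9480$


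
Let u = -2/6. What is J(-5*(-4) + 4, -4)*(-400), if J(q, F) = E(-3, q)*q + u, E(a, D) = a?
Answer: 86800/3 ≈ 28933.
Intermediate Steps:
u = -⅓ (u = -2*⅙ = -⅓ ≈ -0.33333)
J(q, F) = -⅓ - 3*q (J(q, F) = -3*q - ⅓ = -⅓ - 3*q)
J(-5*(-4) + 4, -4)*(-400) = (-⅓ - 3*(-5*(-4) + 4))*(-400) = (-⅓ - 3*(20 + 4))*(-400) = (-⅓ - 3*24)*(-400) = (-⅓ - 72)*(-400) = -217/3*(-400) = 86800/3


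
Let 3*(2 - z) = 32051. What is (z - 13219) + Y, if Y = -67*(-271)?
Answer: -17231/3 ≈ -5743.7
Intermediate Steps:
Y = 18157
z = -32045/3 (z = 2 - ⅓*32051 = 2 - 32051/3 = -32045/3 ≈ -10682.)
(z - 13219) + Y = (-32045/3 - 13219) + 18157 = -71702/3 + 18157 = -17231/3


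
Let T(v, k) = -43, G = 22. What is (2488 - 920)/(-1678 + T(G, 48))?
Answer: -1568/1721 ≈ -0.91110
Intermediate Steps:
(2488 - 920)/(-1678 + T(G, 48)) = (2488 - 920)/(-1678 - 43) = 1568/(-1721) = 1568*(-1/1721) = -1568/1721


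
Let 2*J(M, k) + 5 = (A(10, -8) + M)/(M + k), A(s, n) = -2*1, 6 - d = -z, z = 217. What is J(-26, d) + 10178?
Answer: 4009119/394 ≈ 10175.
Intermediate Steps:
d = 223 (d = 6 - (-1)*217 = 6 - 1*(-217) = 6 + 217 = 223)
A(s, n) = -2
J(M, k) = -5/2 + (-2 + M)/(2*(M + k)) (J(M, k) = -5/2 + ((-2 + M)/(M + k))/2 = -5/2 + (-2 + M)/(2*(M + k)))
J(-26, d) + 10178 = (-1 - 2*(-26) - 5/2*223)/(-26 + 223) + 10178 = (-1 + 52 - 1115/2)/197 + 10178 = (1/197)*(-1013/2) + 10178 = -1013/394 + 10178 = 4009119/394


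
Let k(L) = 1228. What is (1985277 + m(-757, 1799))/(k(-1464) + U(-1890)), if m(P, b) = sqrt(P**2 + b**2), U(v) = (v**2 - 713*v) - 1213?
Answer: 661759/1639895 + sqrt(152378)/983937 ≈ 0.40393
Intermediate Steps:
U(v) = -1213 + v**2 - 713*v
(1985277 + m(-757, 1799))/(k(-1464) + U(-1890)) = (1985277 + sqrt((-757)**2 + 1799**2))/(1228 + (-1213 + (-1890)**2 - 713*(-1890))) = (1985277 + sqrt(573049 + 3236401))/(1228 + (-1213 + 3572100 + 1347570)) = (1985277 + sqrt(3809450))/(1228 + 4918457) = (1985277 + 5*sqrt(152378))/4919685 = (1985277 + 5*sqrt(152378))*(1/4919685) = 661759/1639895 + sqrt(152378)/983937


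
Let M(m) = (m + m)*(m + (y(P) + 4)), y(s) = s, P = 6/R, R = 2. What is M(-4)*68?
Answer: -1632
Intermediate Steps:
P = 3 (P = 6/2 = 6*(½) = 3)
M(m) = 2*m*(7 + m) (M(m) = (m + m)*(m + (3 + 4)) = (2*m)*(m + 7) = (2*m)*(7 + m) = 2*m*(7 + m))
M(-4)*68 = (2*(-4)*(7 - 4))*68 = (2*(-4)*3)*68 = -24*68 = -1632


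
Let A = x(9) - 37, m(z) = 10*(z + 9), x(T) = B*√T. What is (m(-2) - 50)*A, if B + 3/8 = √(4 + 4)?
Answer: -1525/2 + 120*√2 ≈ -592.79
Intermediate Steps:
B = -3/8 + 2*√2 (B = -3/8 + √(4 + 4) = -3/8 + √8 = -3/8 + 2*√2 ≈ 2.4534)
x(T) = √T*(-3/8 + 2*√2) (x(T) = (-3/8 + 2*√2)*√T = √T*(-3/8 + 2*√2))
m(z) = 90 + 10*z (m(z) = 10*(9 + z) = 90 + 10*z)
A = -305/8 + 6*√2 (A = √9*(-3 + 16*√2)/8 - 37 = (⅛)*3*(-3 + 16*√2) - 37 = (-9/8 + 6*√2) - 37 = -305/8 + 6*√2 ≈ -29.640)
(m(-2) - 50)*A = ((90 + 10*(-2)) - 50)*(-305/8 + 6*√2) = ((90 - 20) - 50)*(-305/8 + 6*√2) = (70 - 50)*(-305/8 + 6*√2) = 20*(-305/8 + 6*√2) = -1525/2 + 120*√2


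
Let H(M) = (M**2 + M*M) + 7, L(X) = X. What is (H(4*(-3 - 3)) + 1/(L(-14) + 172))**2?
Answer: 33534033129/24964 ≈ 1.3433e+6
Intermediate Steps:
H(M) = 7 + 2*M**2 (H(M) = (M**2 + M**2) + 7 = 2*M**2 + 7 = 7 + 2*M**2)
(H(4*(-3 - 3)) + 1/(L(-14) + 172))**2 = ((7 + 2*(4*(-3 - 3))**2) + 1/(-14 + 172))**2 = ((7 + 2*(4*(-6))**2) + 1/158)**2 = ((7 + 2*(-24)**2) + 1/158)**2 = ((7 + 2*576) + 1/158)**2 = ((7 + 1152) + 1/158)**2 = (1159 + 1/158)**2 = (183123/158)**2 = 33534033129/24964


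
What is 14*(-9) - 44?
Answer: -170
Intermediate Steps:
14*(-9) - 44 = -126 - 44 = -170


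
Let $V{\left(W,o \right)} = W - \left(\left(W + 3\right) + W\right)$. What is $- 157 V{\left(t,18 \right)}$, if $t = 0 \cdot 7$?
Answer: $471$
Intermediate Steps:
$t = 0$
$V{\left(W,o \right)} = -3 - W$ ($V{\left(W,o \right)} = W - \left(\left(3 + W\right) + W\right) = W - \left(3 + 2 W\right) = -3 - W$)
$- 157 V{\left(t,18 \right)} = - 157 \left(-3 - 0\right) = - 157 \left(-3 + 0\right) = \left(-157\right) \left(-3\right) = 471$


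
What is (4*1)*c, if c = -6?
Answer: -24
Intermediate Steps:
(4*1)*c = (4*1)*(-6) = 4*(-6) = -24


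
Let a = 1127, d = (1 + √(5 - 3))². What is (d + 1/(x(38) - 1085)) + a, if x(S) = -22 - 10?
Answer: 1262209/1117 + 2*√2 ≈ 1132.8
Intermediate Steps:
x(S) = -32
d = (1 + √2)² ≈ 5.8284
(d + 1/(x(38) - 1085)) + a = ((1 + √2)² + 1/(-32 - 1085)) + 1127 = ((1 + √2)² + 1/(-1117)) + 1127 = ((1 + √2)² - 1/1117) + 1127 = (-1/1117 + (1 + √2)²) + 1127 = 1258858/1117 + (1 + √2)²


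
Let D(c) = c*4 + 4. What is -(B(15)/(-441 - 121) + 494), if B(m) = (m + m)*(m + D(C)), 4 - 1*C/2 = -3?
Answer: -137689/281 ≈ -490.00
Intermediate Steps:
C = 14 (C = 8 - 2*(-3) = 8 + 6 = 14)
D(c) = 4 + 4*c (D(c) = 4*c + 4 = 4 + 4*c)
B(m) = 2*m*(60 + m) (B(m) = (m + m)*(m + (4 + 4*14)) = (2*m)*(m + (4 + 56)) = (2*m)*(m + 60) = (2*m)*(60 + m) = 2*m*(60 + m))
-(B(15)/(-441 - 121) + 494) = -((2*15*(60 + 15))/(-441 - 121) + 494) = -((2*15*75)/(-562) + 494) = -(-1/562*2250 + 494) = -(-1125/281 + 494) = -1*137689/281 = -137689/281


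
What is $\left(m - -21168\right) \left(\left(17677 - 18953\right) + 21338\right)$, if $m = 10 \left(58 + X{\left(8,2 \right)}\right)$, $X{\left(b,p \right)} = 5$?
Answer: $437311476$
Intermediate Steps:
$m = 630$ ($m = 10 \left(58 + 5\right) = 10 \cdot 63 = 630$)
$\left(m - -21168\right) \left(\left(17677 - 18953\right) + 21338\right) = \left(630 - -21168\right) \left(\left(17677 - 18953\right) + 21338\right) = \left(630 + 21168\right) \left(\left(17677 - 18953\right) + 21338\right) = 21798 \left(-1276 + 21338\right) = 21798 \cdot 20062 = 437311476$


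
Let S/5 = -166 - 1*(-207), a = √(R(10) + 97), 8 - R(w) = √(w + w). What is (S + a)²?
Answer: (205 + √(105 - 2*√5))² ≈ 46236.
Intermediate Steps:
R(w) = 8 - √2*√w (R(w) = 8 - √(w + w) = 8 - √(2*w) = 8 - √2*√w)
a = √(105 - 2*√5) (a = √((8 - √2*√10) + 97) = √((8 - 2*√5) + 97) = √(105 - 2*√5) ≈ 10.026)
S = 205 (S = 5*(-166 - 1*(-207)) = 5*(-166 + 207) = 5*41 = 205)
(S + a)² = (205 + √(105 - 2*√5))²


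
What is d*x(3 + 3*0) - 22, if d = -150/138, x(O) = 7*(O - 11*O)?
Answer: 4744/23 ≈ 206.26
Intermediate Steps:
x(O) = -70*O (x(O) = 7*(-10*O) = -70*O)
d = -25/23 (d = -150*1/138 = -25/23 ≈ -1.0870)
d*x(3 + 3*0) - 22 = -(-1750)*(3 + 3*0)/23 - 22 = -(-1750)*(3 + 0)/23 - 22 = -(-1750)*3/23 - 22 = -25/23*(-210) - 22 = 5250/23 - 22 = 4744/23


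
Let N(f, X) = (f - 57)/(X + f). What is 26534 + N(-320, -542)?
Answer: 22872685/862 ≈ 26534.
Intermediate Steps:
N(f, X) = (-57 + f)/(X + f)
26534 + N(-320, -542) = 26534 + (-57 - 320)/(-542 - 320) = 26534 - 377/(-862) = 26534 - 1/862*(-377) = 26534 + 377/862 = 22872685/862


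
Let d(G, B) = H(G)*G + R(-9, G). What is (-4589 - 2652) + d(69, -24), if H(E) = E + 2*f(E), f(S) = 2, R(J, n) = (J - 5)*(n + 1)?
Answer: -3184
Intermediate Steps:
R(J, n) = (1 + n)*(-5 + J) (R(J, n) = (-5 + J)*(1 + n) = (1 + n)*(-5 + J))
H(E) = 4 + E (H(E) = E + 2*2 = E + 4 = 4 + E)
d(G, B) = -14 - 14*G + G*(4 + G) (d(G, B) = (4 + G)*G + (-5 - 9 - 5*G - 9*G) = G*(4 + G) + (-14 - 14*G) = -14 - 14*G + G*(4 + G))
(-4589 - 2652) + d(69, -24) = (-4589 - 2652) + (-14 + 69² - 10*69) = -7241 + (-14 + 4761 - 690) = -7241 + 4057 = -3184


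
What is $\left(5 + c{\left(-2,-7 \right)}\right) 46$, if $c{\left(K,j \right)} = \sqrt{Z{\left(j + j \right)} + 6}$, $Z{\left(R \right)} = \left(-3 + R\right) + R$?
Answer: $230 + 230 i \approx 230.0 + 230.0 i$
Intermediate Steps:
$Z{\left(R \right)} = -3 + 2 R$
$c{\left(K,j \right)} = \sqrt{3 + 4 j}$ ($c{\left(K,j \right)} = \sqrt{\left(-3 + 2 \left(j + j\right)\right) + 6} = \sqrt{\left(-3 + 2 \cdot 2 j\right) + 6} = \sqrt{\left(-3 + 4 j\right) + 6} = \sqrt{3 + 4 j}$)
$\left(5 + c{\left(-2,-7 \right)}\right) 46 = \left(5 + \sqrt{3 + 4 \left(-7\right)}\right) 46 = \left(5 + \sqrt{3 - 28}\right) 46 = \left(5 + \sqrt{-25}\right) 46 = \left(5 + 5 i\right) 46 = 230 + 230 i$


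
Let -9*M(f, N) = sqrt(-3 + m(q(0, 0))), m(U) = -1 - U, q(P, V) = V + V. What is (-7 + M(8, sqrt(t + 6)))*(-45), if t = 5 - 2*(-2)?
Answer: 315 + 10*I ≈ 315.0 + 10.0*I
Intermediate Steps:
t = 9 (t = 5 + 4 = 9)
q(P, V) = 2*V
M(f, N) = -2*I/9 (M(f, N) = -sqrt(-3 + (-1 - 2*0))/9 = -sqrt(-3 + (-1 - 1*0))/9 = -sqrt(-3 + (-1 + 0))/9 = -sqrt(-3 - 1)/9 = -2*I/9)
(-7 + M(8, sqrt(t + 6)))*(-45) = (-7 - 2*I/9)*(-45) = 315 + 10*I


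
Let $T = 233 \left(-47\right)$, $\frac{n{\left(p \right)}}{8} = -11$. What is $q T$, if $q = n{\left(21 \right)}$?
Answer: $963688$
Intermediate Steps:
$n{\left(p \right)} = -88$ ($n{\left(p \right)} = 8 \left(-11\right) = -88$)
$q = -88$
$T = -10951$
$q T = \left(-88\right) \left(-10951\right) = 963688$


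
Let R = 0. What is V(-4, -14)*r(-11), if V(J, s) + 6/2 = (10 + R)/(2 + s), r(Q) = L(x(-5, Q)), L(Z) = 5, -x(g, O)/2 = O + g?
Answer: -115/6 ≈ -19.167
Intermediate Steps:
x(g, O) = -2*O - 2*g (x(g, O) = -2*(O + g) = -2*O - 2*g)
r(Q) = 5
V(J, s) = -3 + 10/(2 + s) (V(J, s) = -3 + (10 + 0)/(2 + s) = -3 + 10/(2 + s))
V(-4, -14)*r(-11) = ((4 - 3*(-14))/(2 - 14))*5 = ((4 + 42)/(-12))*5 = -1/12*46*5 = -23/6*5 = -115/6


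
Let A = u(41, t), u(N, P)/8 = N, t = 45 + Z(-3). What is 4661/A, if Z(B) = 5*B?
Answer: 4661/328 ≈ 14.210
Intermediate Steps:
t = 30 (t = 45 + 5*(-3) = 45 - 15 = 30)
u(N, P) = 8*N
A = 328 (A = 8*41 = 328)
4661/A = 4661/328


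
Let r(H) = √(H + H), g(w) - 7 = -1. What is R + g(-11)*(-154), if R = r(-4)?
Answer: -924 + 2*I*√2 ≈ -924.0 + 2.8284*I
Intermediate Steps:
g(w) = 6 (g(w) = 7 - 1 = 6)
r(H) = √2*√H (r(H) = √(2*H) = √2*√H)
R = 2*I*√2 (R = √2*√(-4) = √2*(2*I) = 2*I*√2 ≈ 2.8284*I)
R + g(-11)*(-154) = 2*I*√2 + 6*(-154) = 2*I*√2 - 924 = -924 + 2*I*√2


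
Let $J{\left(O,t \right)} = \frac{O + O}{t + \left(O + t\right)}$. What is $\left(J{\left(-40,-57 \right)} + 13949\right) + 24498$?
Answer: $\frac{2960459}{77} \approx 38448.0$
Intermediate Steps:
$J{\left(O,t \right)} = \frac{2 O}{O + 2 t}$
$\left(J{\left(-40,-57 \right)} + 13949\right) + 24498 = \left(2 \left(-40\right) \frac{1}{-40 + 2 \left(-57\right)} + 13949\right) + 24498 = \left(2 \left(-40\right) \frac{1}{-40 - 114} + 13949\right) + 24498 = \left(2 \left(-40\right) \frac{1}{-154} + 13949\right) + 24498 = \left(2 \left(-40\right) \left(- \frac{1}{154}\right) + 13949\right) + 24498 = \left(\frac{40}{77} + 13949\right) + 24498 = \frac{1074113}{77} + 24498 = \frac{2960459}{77}$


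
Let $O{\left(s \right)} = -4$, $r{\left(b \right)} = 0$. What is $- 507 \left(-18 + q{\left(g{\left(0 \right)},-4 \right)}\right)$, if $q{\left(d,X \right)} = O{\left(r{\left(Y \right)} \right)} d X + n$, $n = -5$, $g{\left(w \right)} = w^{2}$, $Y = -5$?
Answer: $11661$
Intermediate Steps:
$q{\left(d,X \right)} = -5 - 4 X d$ ($q{\left(d,X \right)} = - 4 d X - 5 = - 4 X d - 5 = -5 - 4 X d$)
$- 507 \left(-18 + q{\left(g{\left(0 \right)},-4 \right)}\right) = - 507 \left(-18 - \left(5 - 16 \cdot 0^{2}\right)\right) = - 507 \left(-18 - \left(5 - 0\right)\right) = - 507 \left(-18 + \left(-5 + 0\right)\right) = - 507 \left(-18 - 5\right) = \left(-507\right) \left(-23\right) = 11661$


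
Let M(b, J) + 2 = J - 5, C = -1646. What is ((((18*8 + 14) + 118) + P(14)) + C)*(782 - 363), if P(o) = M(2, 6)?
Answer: -574449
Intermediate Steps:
M(b, J) = -7 + J (M(b, J) = -2 + (J - 5) = -2 + (-5 + J) = -7 + J)
P(o) = -1 (P(o) = -7 + 6 = -1)
((((18*8 + 14) + 118) + P(14)) + C)*(782 - 363) = ((((18*8 + 14) + 118) - 1) - 1646)*(782 - 363) = ((((144 + 14) + 118) - 1) - 1646)*419 = (((158 + 118) - 1) - 1646)*419 = ((276 - 1) - 1646)*419 = (275 - 1646)*419 = -1371*419 = -574449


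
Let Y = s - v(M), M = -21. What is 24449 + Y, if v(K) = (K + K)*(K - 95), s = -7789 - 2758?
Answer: 9030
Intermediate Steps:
s = -10547
v(K) = 2*K*(-95 + K) (v(K) = (2*K)*(-95 + K) = 2*K*(-95 + K))
Y = -15419 (Y = -10547 - 2*(-21)*(-95 - 21) = -10547 - 2*(-21)*(-116) = -10547 - 1*4872 = -10547 - 4872 = -15419)
24449 + Y = 24449 - 15419 = 9030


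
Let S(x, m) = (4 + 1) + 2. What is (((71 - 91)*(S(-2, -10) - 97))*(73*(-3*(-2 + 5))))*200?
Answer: -236520000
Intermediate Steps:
S(x, m) = 7 (S(x, m) = 5 + 2 = 7)
(((71 - 91)*(S(-2, -10) - 97))*(73*(-3*(-2 + 5))))*200 = (((71 - 91)*(7 - 97))*(73*(-3*(-2 + 5))))*200 = ((-20*(-90))*(73*(-3*3)))*200 = (1800*(73*(-9)))*200 = (1800*(-657))*200 = -1182600*200 = -236520000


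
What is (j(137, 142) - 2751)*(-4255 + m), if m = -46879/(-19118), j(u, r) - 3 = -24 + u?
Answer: 214226055985/19118 ≈ 1.1205e+7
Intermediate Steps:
j(u, r) = -21 + u (j(u, r) = 3 + (-24 + u) = -21 + u)
m = 46879/19118 (m = -46879*(-1/19118) = 46879/19118 ≈ 2.4521)
(j(137, 142) - 2751)*(-4255 + m) = ((-21 + 137) - 2751)*(-4255 + 46879/19118) = (116 - 2751)*(-81300211/19118) = -2635*(-81300211/19118) = 214226055985/19118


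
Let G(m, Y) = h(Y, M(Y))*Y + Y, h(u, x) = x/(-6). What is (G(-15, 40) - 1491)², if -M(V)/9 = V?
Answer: 900601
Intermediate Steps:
M(V) = -9*V
h(u, x) = -x/6 (h(u, x) = x*(-⅙) = -x/6)
G(m, Y) = Y + 3*Y²/2 (G(m, Y) = (-(-3)*Y/2)*Y + Y = (3*Y/2)*Y + Y = 3*Y²/2 + Y = Y + 3*Y²/2)
(G(-15, 40) - 1491)² = ((½)*40*(2 + 3*40) - 1491)² = ((½)*40*(2 + 120) - 1491)² = ((½)*40*122 - 1491)² = (2440 - 1491)² = 949² = 900601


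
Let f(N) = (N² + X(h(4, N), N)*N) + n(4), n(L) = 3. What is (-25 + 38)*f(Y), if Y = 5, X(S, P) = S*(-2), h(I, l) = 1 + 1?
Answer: 104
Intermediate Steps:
h(I, l) = 2
X(S, P) = -2*S
f(N) = 3 + N² - 4*N (f(N) = (N² + (-2*2)*N) + 3 = (N² - 4*N) + 3 = 3 + N² - 4*N)
(-25 + 38)*f(Y) = (-25 + 38)*(3 + 5² - 4*5) = 13*(3 + 25 - 20) = 13*8 = 104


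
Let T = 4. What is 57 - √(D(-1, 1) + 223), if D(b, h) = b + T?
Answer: 57 - √226 ≈ 41.967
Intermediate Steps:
D(b, h) = 4 + b (D(b, h) = b + 4 = 4 + b)
57 - √(D(-1, 1) + 223) = 57 - √((4 - 1) + 223) = 57 - √(3 + 223) = 57 - √226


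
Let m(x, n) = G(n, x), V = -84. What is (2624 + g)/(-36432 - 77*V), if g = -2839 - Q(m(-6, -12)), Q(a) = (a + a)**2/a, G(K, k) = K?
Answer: 167/29964 ≈ 0.0055734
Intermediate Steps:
m(x, n) = n
Q(a) = 4*a (Q(a) = (2*a)**2/a = (4*a**2)/a = 4*a)
g = -2791 (g = -2839 - 4*(-12) = -2839 - 1*(-48) = -2839 + 48 = -2791)
(2624 + g)/(-36432 - 77*V) = (2624 - 2791)/(-36432 - 77*(-84)) = -167/(-36432 + 6468) = -167/(-29964) = -167*(-1/29964) = 167/29964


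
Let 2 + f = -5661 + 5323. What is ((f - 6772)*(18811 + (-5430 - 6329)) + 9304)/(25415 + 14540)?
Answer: -10028904/7991 ≈ -1255.0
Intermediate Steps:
f = -340 (f = -2 + (-5661 + 5323) = -2 - 338 = -340)
((f - 6772)*(18811 + (-5430 - 6329)) + 9304)/(25415 + 14540) = ((-340 - 6772)*(18811 + (-5430 - 6329)) + 9304)/(25415 + 14540) = (-7112*(18811 - 11759) + 9304)/39955 = (-7112*7052 + 9304)*(1/39955) = (-50153824 + 9304)*(1/39955) = -50144520*1/39955 = -10028904/7991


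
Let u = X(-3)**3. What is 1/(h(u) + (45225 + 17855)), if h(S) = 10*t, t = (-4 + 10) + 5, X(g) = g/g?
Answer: 1/63190 ≈ 1.5825e-5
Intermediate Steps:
X(g) = 1
t = 11 (t = 6 + 5 = 11)
u = 1 (u = 1**3 = 1)
h(S) = 110 (h(S) = 10*11 = 110)
1/(h(u) + (45225 + 17855)) = 1/(110 + (45225 + 17855)) = 1/(110 + 63080) = 1/63190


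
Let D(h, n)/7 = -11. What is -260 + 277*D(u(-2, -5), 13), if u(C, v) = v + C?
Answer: -21589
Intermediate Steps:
u(C, v) = C + v
D(h, n) = -77 (D(h, n) = 7*(-11) = -77)
-260 + 277*D(u(-2, -5), 13) = -260 + 277*(-77) = -260 - 21329 = -21589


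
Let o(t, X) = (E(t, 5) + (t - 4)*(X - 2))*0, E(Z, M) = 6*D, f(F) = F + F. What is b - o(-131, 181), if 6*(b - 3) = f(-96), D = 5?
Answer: -29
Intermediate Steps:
f(F) = 2*F
b = -29 (b = 3 + (2*(-96))/6 = 3 + (1/6)*(-192) = 3 - 32 = -29)
E(Z, M) = 30 (E(Z, M) = 6*5 = 30)
o(t, X) = 0 (o(t, X) = (30 + (t - 4)*(X - 2))*0 = (30 + (-4 + t)*(-2 + X))*0 = 0)
b - o(-131, 181) = -29 - 1*0 = -29 + 0 = -29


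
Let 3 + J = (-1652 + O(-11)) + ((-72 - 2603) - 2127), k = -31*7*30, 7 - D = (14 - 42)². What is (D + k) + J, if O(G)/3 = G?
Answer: -13777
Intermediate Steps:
O(G) = 3*G
D = -777 (D = 7 - (14 - 42)² = 7 - 1*(-28)² = 7 - 1*784 = 7 - 784 = -777)
k = -6510 (k = -217*30 = -6510)
J = -6490 (J = -3 + ((-1652 + 3*(-11)) + ((-72 - 2603) - 2127)) = -3 + ((-1652 - 33) + (-2675 - 2127)) = -3 + (-1685 - 4802) = -3 - 6487 = -6490)
(D + k) + J = (-777 - 6510) - 6490 = -7287 - 6490 = -13777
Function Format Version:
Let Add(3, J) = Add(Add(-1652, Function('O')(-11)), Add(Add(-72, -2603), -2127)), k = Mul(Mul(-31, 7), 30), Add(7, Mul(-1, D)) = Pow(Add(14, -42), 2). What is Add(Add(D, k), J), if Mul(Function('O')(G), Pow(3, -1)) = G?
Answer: -13777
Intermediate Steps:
Function('O')(G) = Mul(3, G)
D = -777 (D = Add(7, Mul(-1, Pow(Add(14, -42), 2))) = Add(7, Mul(-1, Pow(-28, 2))) = Add(7, Mul(-1, 784)) = Add(7, -784) = -777)
k = -6510 (k = Mul(-217, 30) = -6510)
J = -6490 (J = Add(-3, Add(Add(-1652, Mul(3, -11)), Add(Add(-72, -2603), -2127))) = Add(-3, Add(Add(-1652, -33), Add(-2675, -2127))) = Add(-3, Add(-1685, -4802)) = Add(-3, -6487) = -6490)
Add(Add(D, k), J) = Add(Add(-777, -6510), -6490) = Add(-7287, -6490) = -13777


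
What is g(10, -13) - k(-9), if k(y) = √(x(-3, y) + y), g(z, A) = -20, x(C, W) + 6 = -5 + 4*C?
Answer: -20 - 4*I*√2 ≈ -20.0 - 5.6569*I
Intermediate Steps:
x(C, W) = -11 + 4*C (x(C, W) = -6 + (-5 + 4*C) = -11 + 4*C)
k(y) = √(-23 + y) (k(y) = √((-11 + 4*(-3)) + y) = √((-11 - 12) + y) = √(-23 + y))
g(10, -13) - k(-9) = -20 - √(-23 - 9) = -20 - √(-32) = -20 - 4*I*√2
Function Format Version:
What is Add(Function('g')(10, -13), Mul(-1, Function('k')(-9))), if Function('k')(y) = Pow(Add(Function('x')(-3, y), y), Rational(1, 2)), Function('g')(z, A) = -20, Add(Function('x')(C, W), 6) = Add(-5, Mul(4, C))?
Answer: Add(-20, Mul(-4, I, Pow(2, Rational(1, 2)))) ≈ Add(-20.000, Mul(-5.6569, I))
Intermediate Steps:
Function('x')(C, W) = Add(-11, Mul(4, C)) (Function('x')(C, W) = Add(-6, Add(-5, Mul(4, C))) = Add(-11, Mul(4, C)))
Function('k')(y) = Pow(Add(-23, y), Rational(1, 2)) (Function('k')(y) = Pow(Add(Add(-11, Mul(4, -3)), y), Rational(1, 2)) = Pow(Add(Add(-11, -12), y), Rational(1, 2)) = Pow(Add(-23, y), Rational(1, 2)))
Add(Function('g')(10, -13), Mul(-1, Function('k')(-9))) = Add(-20, Mul(-1, Pow(Add(-23, -9), Rational(1, 2)))) = Add(-20, Mul(-1, Pow(-32, Rational(1, 2)))) = Add(-20, Mul(-1, Mul(4, I, Pow(2, Rational(1, 2))))) = Add(-20, Mul(-4, I, Pow(2, Rational(1, 2))))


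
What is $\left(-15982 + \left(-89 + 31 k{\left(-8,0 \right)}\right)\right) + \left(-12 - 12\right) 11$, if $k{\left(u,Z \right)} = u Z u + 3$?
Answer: $-16242$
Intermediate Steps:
$k{\left(u,Z \right)} = 3 + Z u^{2}$ ($k{\left(u,Z \right)} = Z u u + 3 = Z u^{2} + 3 = 3 + Z u^{2}$)
$\left(-15982 + \left(-89 + 31 k{\left(-8,0 \right)}\right)\right) + \left(-12 - 12\right) 11 = \left(-15982 - \left(89 - 31 \left(3 + 0 \left(-8\right)^{2}\right)\right)\right) + \left(-12 - 12\right) 11 = \left(-15982 - \left(89 - 31 \left(3 + 0 \cdot 64\right)\right)\right) - 264 = \left(-15982 - \left(89 - 31 \left(3 + 0\right)\right)\right) - 264 = \left(-15982 + \left(-89 + 31 \cdot 3\right)\right) - 264 = \left(-15982 + \left(-89 + 93\right)\right) - 264 = \left(-15982 + 4\right) - 264 = -15978 - 264 = -16242$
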